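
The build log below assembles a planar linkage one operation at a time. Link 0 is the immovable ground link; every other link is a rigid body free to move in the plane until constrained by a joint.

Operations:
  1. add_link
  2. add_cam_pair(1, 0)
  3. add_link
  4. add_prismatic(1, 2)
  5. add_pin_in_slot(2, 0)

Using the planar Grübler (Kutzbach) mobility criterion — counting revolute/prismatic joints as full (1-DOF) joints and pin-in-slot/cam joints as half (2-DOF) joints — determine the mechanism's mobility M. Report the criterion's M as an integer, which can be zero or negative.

(L,J1,J2)=(1,0,0); link0 fixed
link1: (2,0,0)
C 1-0 [J2]: (2,0,1)
link2: (3,0,1)
P 1-2 [J1]: (3,1,1)
PS 2-0 [J2]: (3,1,2)
Grübler: 3·2 − 2·1 − 2 = 2

M = 2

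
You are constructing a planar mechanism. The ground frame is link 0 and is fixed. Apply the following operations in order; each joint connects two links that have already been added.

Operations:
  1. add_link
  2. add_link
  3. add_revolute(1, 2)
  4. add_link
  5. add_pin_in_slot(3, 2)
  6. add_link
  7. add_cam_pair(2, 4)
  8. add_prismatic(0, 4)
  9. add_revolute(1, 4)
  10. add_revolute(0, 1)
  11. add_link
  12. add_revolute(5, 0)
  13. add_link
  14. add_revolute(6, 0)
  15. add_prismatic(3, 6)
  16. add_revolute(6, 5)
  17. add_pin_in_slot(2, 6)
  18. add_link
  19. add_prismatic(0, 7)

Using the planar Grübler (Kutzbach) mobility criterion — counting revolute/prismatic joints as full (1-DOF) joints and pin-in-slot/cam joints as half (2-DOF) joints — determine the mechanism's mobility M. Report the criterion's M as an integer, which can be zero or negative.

L=1 J1=0 J2=0
add link → L=2 J1=0 J2=0
add link → L=3 J1=0 J2=0
R@1,2 dof=1 J1 → L=3 J1=1 J2=0
add link → L=4 J1=1 J2=0
PS@3,2 dof=2 J2 → L=4 J1=1 J2=1
add link → L=5 J1=1 J2=1
C@2,4 dof=2 J2 → L=5 J1=1 J2=2
P@0,4 dof=1 J1 → L=5 J1=2 J2=2
R@1,4 dof=1 J1 → L=5 J1=3 J2=2
R@0,1 dof=1 J1 → L=5 J1=4 J2=2
add link → L=6 J1=4 J2=2
R@5,0 dof=1 J1 → L=6 J1=5 J2=2
add link → L=7 J1=5 J2=2
R@6,0 dof=1 J1 → L=7 J1=6 J2=2
P@3,6 dof=1 J1 → L=7 J1=7 J2=2
R@6,5 dof=1 J1 → L=7 J1=8 J2=2
PS@2,6 dof=2 J2 → L=7 J1=8 J2=3
add link → L=8 J1=8 J2=3
P@0,7 dof=1 J1 → L=8 J1=9 J2=3
M=3(L−1)−2J1−J2=3·7−2·9−3=0

M = 0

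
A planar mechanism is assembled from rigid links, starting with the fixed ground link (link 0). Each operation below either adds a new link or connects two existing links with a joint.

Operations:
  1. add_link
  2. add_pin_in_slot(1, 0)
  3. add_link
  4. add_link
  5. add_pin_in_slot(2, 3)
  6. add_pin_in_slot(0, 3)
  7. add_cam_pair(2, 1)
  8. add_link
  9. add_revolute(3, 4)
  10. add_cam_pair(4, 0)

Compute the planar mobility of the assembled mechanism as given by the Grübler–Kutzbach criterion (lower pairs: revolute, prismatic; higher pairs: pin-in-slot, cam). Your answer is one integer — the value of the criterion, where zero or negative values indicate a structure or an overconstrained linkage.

[1;0;0] (link 0 is ground)
L+ [2;0;0]
PS(1,0)∈J2 [2;0;1]
L+ [3;0;1]
L+ [4;0;1]
PS(2,3)∈J2 [4;0;2]
PS(0,3)∈J2 [4;0;3]
C(2,1)∈J2 [4;0;4]
L+ [5;0;4]
R(3,4)∈J1 [5;1;4]
C(4,0)∈J2 [5;1;5]
mobility = 12 − 2 − 5 = 5

M = 5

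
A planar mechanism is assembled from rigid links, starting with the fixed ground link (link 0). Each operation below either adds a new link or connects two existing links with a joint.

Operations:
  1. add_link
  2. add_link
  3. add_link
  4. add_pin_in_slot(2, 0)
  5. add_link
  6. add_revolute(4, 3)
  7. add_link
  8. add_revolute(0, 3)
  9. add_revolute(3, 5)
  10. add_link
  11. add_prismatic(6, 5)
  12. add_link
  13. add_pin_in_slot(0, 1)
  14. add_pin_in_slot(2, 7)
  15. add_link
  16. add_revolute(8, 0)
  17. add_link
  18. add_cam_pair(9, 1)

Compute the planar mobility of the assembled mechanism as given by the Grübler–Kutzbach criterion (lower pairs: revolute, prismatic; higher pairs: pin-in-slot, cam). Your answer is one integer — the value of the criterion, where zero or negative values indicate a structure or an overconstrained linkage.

M = 13

ground; <1,0,0>
#1 <2,0,0>
#2 <3,0,0>
#3 <4,0,0>
PS:2↔0 J2 <4,0,1>
#4 <5,0,1>
R:4↔3 J1 <5,1,1>
#5 <6,1,1>
R:0↔3 J1 <6,2,1>
R:3↔5 J1 <6,3,1>
#6 <7,3,1>
P:6↔5 J1 <7,4,1>
#7 <8,4,1>
PS:0↔1 J2 <8,4,2>
PS:2↔7 J2 <8,4,3>
#8 <9,4,3>
R:8↔0 J1 <9,5,3>
#9 <10,5,3>
C:9↔1 J2 <10,5,4>
3×9 − 2×5 − 1×4 = 13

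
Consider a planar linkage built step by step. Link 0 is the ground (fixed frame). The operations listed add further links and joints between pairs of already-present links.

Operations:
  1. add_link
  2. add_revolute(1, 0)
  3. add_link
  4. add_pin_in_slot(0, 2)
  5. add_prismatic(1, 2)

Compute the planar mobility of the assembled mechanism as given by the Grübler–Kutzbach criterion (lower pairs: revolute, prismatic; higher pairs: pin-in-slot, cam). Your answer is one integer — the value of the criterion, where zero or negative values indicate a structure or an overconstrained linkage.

M = 1

L=1 J1=0 J2=0
add link → L=2 J1=0 J2=0
R@1,0 dof=1 J1 → L=2 J1=1 J2=0
add link → L=3 J1=1 J2=0
PS@0,2 dof=2 J2 → L=3 J1=1 J2=1
P@1,2 dof=1 J1 → L=3 J1=2 J2=1
M=3(L−1)−2J1−J2=3·2−2·2−1=1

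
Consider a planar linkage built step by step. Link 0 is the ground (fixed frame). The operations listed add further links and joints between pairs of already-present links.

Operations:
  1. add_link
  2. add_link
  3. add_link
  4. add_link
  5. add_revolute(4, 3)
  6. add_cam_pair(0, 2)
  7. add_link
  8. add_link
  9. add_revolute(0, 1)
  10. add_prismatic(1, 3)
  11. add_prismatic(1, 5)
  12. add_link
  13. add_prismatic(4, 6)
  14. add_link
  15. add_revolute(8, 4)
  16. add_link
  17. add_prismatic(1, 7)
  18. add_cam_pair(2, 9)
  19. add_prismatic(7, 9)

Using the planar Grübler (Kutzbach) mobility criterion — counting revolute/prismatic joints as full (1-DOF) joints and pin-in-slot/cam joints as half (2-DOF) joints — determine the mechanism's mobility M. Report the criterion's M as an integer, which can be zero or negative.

L=1 J1=0 J2=0
add link → L=2 J1=0 J2=0
add link → L=3 J1=0 J2=0
add link → L=4 J1=0 J2=0
add link → L=5 J1=0 J2=0
R@4,3 dof=1 J1 → L=5 J1=1 J2=0
C@0,2 dof=2 J2 → L=5 J1=1 J2=1
add link → L=6 J1=1 J2=1
add link → L=7 J1=1 J2=1
R@0,1 dof=1 J1 → L=7 J1=2 J2=1
P@1,3 dof=1 J1 → L=7 J1=3 J2=1
P@1,5 dof=1 J1 → L=7 J1=4 J2=1
add link → L=8 J1=4 J2=1
P@4,6 dof=1 J1 → L=8 J1=5 J2=1
add link → L=9 J1=5 J2=1
R@8,4 dof=1 J1 → L=9 J1=6 J2=1
add link → L=10 J1=6 J2=1
P@1,7 dof=1 J1 → L=10 J1=7 J2=1
C@2,9 dof=2 J2 → L=10 J1=7 J2=2
P@7,9 dof=1 J1 → L=10 J1=8 J2=2
M=3(L−1)−2J1−J2=3·9−2·8−2=9

M = 9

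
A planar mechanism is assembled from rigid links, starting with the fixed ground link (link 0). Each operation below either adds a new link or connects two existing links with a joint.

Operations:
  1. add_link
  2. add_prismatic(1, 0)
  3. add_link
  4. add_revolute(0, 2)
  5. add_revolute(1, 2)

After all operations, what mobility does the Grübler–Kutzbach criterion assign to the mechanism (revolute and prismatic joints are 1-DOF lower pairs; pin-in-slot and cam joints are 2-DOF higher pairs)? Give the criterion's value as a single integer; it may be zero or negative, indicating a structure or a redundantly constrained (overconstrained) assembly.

M = 0

link 0 = ground. State L|J1|J2 = 1|0|0
+link1  2|0|0
P(1,0) f=1→J1  2|1|0
+link2  3|1|0
R(0,2) f=1→J1  3|2|0
R(1,2) f=1→J1  3|3|0
M = 3(3−1)−2·3−0 = 6−6−0 = 0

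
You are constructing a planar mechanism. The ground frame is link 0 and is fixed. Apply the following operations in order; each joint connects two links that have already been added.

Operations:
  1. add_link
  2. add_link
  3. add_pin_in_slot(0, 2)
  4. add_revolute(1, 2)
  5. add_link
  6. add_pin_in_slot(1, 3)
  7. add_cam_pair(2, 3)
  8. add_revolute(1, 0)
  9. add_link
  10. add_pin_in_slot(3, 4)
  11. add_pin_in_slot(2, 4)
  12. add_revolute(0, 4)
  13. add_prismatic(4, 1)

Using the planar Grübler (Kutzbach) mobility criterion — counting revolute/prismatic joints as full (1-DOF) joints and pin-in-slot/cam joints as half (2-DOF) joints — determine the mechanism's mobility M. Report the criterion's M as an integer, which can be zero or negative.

[1;0;0] (link 0 is ground)
L+ [2;0;0]
L+ [3;0;0]
PS(0,2)∈J2 [3;0;1]
R(1,2)∈J1 [3;1;1]
L+ [4;1;1]
PS(1,3)∈J2 [4;1;2]
C(2,3)∈J2 [4;1;3]
R(1,0)∈J1 [4;2;3]
L+ [5;2;3]
PS(3,4)∈J2 [5;2;4]
PS(2,4)∈J2 [5;2;5]
R(0,4)∈J1 [5;3;5]
P(4,1)∈J1 [5;4;5]
mobility = 12 − 8 − 5 = -1

M = -1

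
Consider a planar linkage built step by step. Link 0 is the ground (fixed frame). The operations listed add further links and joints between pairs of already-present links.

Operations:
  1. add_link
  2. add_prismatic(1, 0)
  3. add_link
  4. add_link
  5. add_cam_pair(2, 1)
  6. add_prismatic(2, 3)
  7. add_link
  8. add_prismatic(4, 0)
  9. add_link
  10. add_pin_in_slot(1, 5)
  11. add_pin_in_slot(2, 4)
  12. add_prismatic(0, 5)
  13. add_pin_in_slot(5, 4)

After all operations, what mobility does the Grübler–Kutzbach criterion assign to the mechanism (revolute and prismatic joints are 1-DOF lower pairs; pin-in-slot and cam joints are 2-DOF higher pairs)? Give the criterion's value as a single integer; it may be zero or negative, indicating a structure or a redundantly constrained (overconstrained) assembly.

(L,J1,J2)=(1,0,0); link0 fixed
link1: (2,0,0)
P 1-0 [J1]: (2,1,0)
link2: (3,1,0)
link3: (4,1,0)
C 2-1 [J2]: (4,1,1)
P 2-3 [J1]: (4,2,1)
link4: (5,2,1)
P 4-0 [J1]: (5,3,1)
link5: (6,3,1)
PS 1-5 [J2]: (6,3,2)
PS 2-4 [J2]: (6,3,3)
P 0-5 [J1]: (6,4,3)
PS 5-4 [J2]: (6,4,4)
Grübler: 3·5 − 2·4 − 4 = 3

M = 3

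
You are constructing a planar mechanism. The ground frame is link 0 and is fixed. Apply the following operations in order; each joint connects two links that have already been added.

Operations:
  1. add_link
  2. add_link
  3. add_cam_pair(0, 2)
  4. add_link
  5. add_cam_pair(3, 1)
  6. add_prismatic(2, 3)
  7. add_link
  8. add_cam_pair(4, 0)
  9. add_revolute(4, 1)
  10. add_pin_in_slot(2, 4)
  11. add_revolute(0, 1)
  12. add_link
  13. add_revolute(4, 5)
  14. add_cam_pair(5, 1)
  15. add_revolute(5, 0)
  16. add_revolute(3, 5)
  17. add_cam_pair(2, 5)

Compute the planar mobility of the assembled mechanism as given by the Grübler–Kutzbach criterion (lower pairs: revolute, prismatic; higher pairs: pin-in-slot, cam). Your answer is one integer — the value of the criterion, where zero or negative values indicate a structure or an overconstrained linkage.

(L,J1,J2)=(1,0,0); link0 fixed
link1: (2,0,0)
link2: (3,0,0)
C 0-2 [J2]: (3,0,1)
link3: (4,0,1)
C 3-1 [J2]: (4,0,2)
P 2-3 [J1]: (4,1,2)
link4: (5,1,2)
C 4-0 [J2]: (5,1,3)
R 4-1 [J1]: (5,2,3)
PS 2-4 [J2]: (5,2,4)
R 0-1 [J1]: (5,3,4)
link5: (6,3,4)
R 4-5 [J1]: (6,4,4)
C 5-1 [J2]: (6,4,5)
R 5-0 [J1]: (6,5,5)
R 3-5 [J1]: (6,6,5)
C 2-5 [J2]: (6,6,6)
Grübler: 3·5 − 2·6 − 6 = -3

M = -3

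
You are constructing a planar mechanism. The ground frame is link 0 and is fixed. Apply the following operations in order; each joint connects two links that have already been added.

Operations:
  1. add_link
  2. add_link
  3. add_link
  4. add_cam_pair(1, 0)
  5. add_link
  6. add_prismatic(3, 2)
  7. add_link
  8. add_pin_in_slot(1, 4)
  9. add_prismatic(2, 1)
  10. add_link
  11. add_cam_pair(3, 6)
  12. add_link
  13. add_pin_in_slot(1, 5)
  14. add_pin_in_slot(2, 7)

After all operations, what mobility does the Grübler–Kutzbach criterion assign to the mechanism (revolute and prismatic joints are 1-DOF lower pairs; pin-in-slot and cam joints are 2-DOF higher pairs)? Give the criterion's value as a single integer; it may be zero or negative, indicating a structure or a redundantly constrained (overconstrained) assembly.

link 0 = ground. State L|J1|J2 = 1|0|0
+link1  2|0|0
+link2  3|0|0
+link3  4|0|0
C(1,0) f=2→J2  4|0|1
+link4  5|0|1
P(3,2) f=1→J1  5|1|1
+link5  6|1|1
PS(1,4) f=2→J2  6|1|2
P(2,1) f=1→J1  6|2|2
+link6  7|2|2
C(3,6) f=2→J2  7|2|3
+link7  8|2|3
PS(1,5) f=2→J2  8|2|4
PS(2,7) f=2→J2  8|2|5
M = 3(8−1)−2·2−5 = 21−4−5 = 12

M = 12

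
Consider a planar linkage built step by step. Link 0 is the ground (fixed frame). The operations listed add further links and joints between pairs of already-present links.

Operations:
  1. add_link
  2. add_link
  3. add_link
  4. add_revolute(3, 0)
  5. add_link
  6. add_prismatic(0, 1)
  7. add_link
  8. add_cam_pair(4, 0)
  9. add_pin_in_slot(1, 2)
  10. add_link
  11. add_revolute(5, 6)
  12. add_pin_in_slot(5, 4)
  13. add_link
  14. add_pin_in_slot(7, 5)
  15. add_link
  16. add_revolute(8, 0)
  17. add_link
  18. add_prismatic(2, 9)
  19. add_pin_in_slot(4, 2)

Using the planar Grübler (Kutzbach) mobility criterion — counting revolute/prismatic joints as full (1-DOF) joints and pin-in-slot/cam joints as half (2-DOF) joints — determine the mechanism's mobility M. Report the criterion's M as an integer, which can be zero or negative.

[1;0;0] (link 0 is ground)
L+ [2;0;0]
L+ [3;0;0]
L+ [4;0;0]
R(3,0)∈J1 [4;1;0]
L+ [5;1;0]
P(0,1)∈J1 [5;2;0]
L+ [6;2;0]
C(4,0)∈J2 [6;2;1]
PS(1,2)∈J2 [6;2;2]
L+ [7;2;2]
R(5,6)∈J1 [7;3;2]
PS(5,4)∈J2 [7;3;3]
L+ [8;3;3]
PS(7,5)∈J2 [8;3;4]
L+ [9;3;4]
R(8,0)∈J1 [9;4;4]
L+ [10;4;4]
P(2,9)∈J1 [10;5;4]
PS(4,2)∈J2 [10;5;5]
mobility = 27 − 10 − 5 = 12

M = 12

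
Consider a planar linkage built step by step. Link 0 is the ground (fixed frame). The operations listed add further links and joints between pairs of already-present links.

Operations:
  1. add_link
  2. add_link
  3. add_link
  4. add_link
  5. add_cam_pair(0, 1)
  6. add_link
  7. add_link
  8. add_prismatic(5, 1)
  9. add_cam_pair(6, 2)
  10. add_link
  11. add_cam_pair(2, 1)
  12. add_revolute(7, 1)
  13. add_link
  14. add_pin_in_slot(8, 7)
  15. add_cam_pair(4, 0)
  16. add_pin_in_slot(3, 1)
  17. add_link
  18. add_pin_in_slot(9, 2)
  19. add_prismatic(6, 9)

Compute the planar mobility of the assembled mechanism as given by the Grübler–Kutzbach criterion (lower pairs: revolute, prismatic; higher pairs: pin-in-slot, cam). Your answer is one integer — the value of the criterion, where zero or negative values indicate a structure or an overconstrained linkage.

ground; <1,0,0>
#1 <2,0,0>
#2 <3,0,0>
#3 <4,0,0>
#4 <5,0,0>
C:0↔1 J2 <5,0,1>
#5 <6,0,1>
#6 <7,0,1>
P:5↔1 J1 <7,1,1>
C:6↔2 J2 <7,1,2>
#7 <8,1,2>
C:2↔1 J2 <8,1,3>
R:7↔1 J1 <8,2,3>
#8 <9,2,3>
PS:8↔7 J2 <9,2,4>
C:4↔0 J2 <9,2,5>
PS:3↔1 J2 <9,2,6>
#9 <10,2,6>
PS:9↔2 J2 <10,2,7>
P:6↔9 J1 <10,3,7>
3×9 − 2×3 − 1×7 = 14

M = 14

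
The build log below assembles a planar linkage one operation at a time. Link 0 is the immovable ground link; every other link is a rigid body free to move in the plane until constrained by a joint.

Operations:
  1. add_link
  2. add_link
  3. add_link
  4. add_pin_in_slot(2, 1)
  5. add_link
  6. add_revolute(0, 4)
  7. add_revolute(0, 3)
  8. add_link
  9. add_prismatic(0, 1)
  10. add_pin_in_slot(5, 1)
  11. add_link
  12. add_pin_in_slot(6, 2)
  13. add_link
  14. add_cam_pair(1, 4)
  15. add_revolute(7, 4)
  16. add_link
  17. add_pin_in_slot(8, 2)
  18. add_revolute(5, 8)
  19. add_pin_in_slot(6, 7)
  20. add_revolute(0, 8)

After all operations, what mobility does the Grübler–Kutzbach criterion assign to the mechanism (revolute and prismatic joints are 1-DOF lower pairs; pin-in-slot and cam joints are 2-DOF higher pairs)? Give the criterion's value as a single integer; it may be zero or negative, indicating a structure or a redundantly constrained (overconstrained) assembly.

M = 6

L=1 J1=0 J2=0
add link → L=2 J1=0 J2=0
add link → L=3 J1=0 J2=0
add link → L=4 J1=0 J2=0
PS@2,1 dof=2 J2 → L=4 J1=0 J2=1
add link → L=5 J1=0 J2=1
R@0,4 dof=1 J1 → L=5 J1=1 J2=1
R@0,3 dof=1 J1 → L=5 J1=2 J2=1
add link → L=6 J1=2 J2=1
P@0,1 dof=1 J1 → L=6 J1=3 J2=1
PS@5,1 dof=2 J2 → L=6 J1=3 J2=2
add link → L=7 J1=3 J2=2
PS@6,2 dof=2 J2 → L=7 J1=3 J2=3
add link → L=8 J1=3 J2=3
C@1,4 dof=2 J2 → L=8 J1=3 J2=4
R@7,4 dof=1 J1 → L=8 J1=4 J2=4
add link → L=9 J1=4 J2=4
PS@8,2 dof=2 J2 → L=9 J1=4 J2=5
R@5,8 dof=1 J1 → L=9 J1=5 J2=5
PS@6,7 dof=2 J2 → L=9 J1=5 J2=6
R@0,8 dof=1 J1 → L=9 J1=6 J2=6
M=3(L−1)−2J1−J2=3·8−2·6−6=6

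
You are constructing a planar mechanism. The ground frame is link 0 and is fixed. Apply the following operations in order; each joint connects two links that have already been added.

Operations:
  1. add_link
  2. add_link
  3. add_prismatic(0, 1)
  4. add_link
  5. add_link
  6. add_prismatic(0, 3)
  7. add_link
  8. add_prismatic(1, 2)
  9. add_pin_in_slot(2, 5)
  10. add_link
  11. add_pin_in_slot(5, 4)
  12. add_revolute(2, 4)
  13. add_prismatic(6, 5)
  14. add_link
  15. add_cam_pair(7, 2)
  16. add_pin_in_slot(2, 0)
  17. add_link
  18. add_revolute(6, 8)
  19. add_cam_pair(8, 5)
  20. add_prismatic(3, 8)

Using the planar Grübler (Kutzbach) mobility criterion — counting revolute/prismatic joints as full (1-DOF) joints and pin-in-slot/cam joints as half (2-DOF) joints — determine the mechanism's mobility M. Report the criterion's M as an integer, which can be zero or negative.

[1;0;0] (link 0 is ground)
L+ [2;0;0]
L+ [3;0;0]
P(0,1)∈J1 [3;1;0]
L+ [4;1;0]
L+ [5;1;0]
P(0,3)∈J1 [5;2;0]
L+ [6;2;0]
P(1,2)∈J1 [6;3;0]
PS(2,5)∈J2 [6;3;1]
L+ [7;3;1]
PS(5,4)∈J2 [7;3;2]
R(2,4)∈J1 [7;4;2]
P(6,5)∈J1 [7;5;2]
L+ [8;5;2]
C(7,2)∈J2 [8;5;3]
PS(2,0)∈J2 [8;5;4]
L+ [9;5;4]
R(6,8)∈J1 [9;6;4]
C(8,5)∈J2 [9;6;5]
P(3,8)∈J1 [9;7;5]
mobility = 24 − 14 − 5 = 5

M = 5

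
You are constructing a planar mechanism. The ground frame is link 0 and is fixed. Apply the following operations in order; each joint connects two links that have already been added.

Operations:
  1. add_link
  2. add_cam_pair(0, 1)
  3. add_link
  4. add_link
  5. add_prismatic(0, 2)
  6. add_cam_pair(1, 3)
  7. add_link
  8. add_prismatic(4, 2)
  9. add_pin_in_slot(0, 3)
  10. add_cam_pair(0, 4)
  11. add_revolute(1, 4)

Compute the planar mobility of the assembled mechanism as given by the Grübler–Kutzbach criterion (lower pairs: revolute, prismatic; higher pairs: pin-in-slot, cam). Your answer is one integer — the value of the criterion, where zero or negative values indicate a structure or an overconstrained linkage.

M = 2

ground; <1,0,0>
#1 <2,0,0>
C:0↔1 J2 <2,0,1>
#2 <3,0,1>
#3 <4,0,1>
P:0↔2 J1 <4,1,1>
C:1↔3 J2 <4,1,2>
#4 <5,1,2>
P:4↔2 J1 <5,2,2>
PS:0↔3 J2 <5,2,3>
C:0↔4 J2 <5,2,4>
R:1↔4 J1 <5,3,4>
3×4 − 2×3 − 1×4 = 2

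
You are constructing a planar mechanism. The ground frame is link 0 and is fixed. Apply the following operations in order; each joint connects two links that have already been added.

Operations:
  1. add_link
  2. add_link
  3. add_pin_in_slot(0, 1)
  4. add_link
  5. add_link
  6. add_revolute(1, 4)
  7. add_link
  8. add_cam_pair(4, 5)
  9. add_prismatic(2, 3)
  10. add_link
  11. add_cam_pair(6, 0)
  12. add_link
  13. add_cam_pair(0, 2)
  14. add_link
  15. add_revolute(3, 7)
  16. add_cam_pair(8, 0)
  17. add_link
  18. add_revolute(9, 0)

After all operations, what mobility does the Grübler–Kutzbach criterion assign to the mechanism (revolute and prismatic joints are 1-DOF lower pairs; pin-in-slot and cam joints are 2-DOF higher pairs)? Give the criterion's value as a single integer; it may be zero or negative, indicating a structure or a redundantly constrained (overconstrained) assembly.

M = 14

[1;0;0] (link 0 is ground)
L+ [2;0;0]
L+ [3;0;0]
PS(0,1)∈J2 [3;0;1]
L+ [4;0;1]
L+ [5;0;1]
R(1,4)∈J1 [5;1;1]
L+ [6;1;1]
C(4,5)∈J2 [6;1;2]
P(2,3)∈J1 [6;2;2]
L+ [7;2;2]
C(6,0)∈J2 [7;2;3]
L+ [8;2;3]
C(0,2)∈J2 [8;2;4]
L+ [9;2;4]
R(3,7)∈J1 [9;3;4]
C(8,0)∈J2 [9;3;5]
L+ [10;3;5]
R(9,0)∈J1 [10;4;5]
mobility = 27 − 8 − 5 = 14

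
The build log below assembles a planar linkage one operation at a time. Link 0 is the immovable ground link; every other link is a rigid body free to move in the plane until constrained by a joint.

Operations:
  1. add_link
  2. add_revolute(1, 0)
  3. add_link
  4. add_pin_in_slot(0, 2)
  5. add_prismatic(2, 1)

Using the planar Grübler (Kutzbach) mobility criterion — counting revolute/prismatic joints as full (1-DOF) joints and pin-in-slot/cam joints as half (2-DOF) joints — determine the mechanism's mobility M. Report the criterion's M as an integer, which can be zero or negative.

[1;0;0] (link 0 is ground)
L+ [2;0;0]
R(1,0)∈J1 [2;1;0]
L+ [3;1;0]
PS(0,2)∈J2 [3;1;1]
P(2,1)∈J1 [3;2;1]
mobility = 6 − 4 − 1 = 1

M = 1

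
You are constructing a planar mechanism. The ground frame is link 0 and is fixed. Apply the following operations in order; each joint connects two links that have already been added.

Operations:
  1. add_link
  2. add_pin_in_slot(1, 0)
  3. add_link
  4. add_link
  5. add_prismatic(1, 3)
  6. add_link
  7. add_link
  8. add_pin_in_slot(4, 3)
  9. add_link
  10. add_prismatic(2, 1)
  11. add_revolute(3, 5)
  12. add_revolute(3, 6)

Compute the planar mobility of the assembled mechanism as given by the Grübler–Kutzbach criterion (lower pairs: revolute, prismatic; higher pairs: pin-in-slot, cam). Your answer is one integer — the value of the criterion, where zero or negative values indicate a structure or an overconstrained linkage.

M = 8

L=1 J1=0 J2=0
add link → L=2 J1=0 J2=0
PS@1,0 dof=2 J2 → L=2 J1=0 J2=1
add link → L=3 J1=0 J2=1
add link → L=4 J1=0 J2=1
P@1,3 dof=1 J1 → L=4 J1=1 J2=1
add link → L=5 J1=1 J2=1
add link → L=6 J1=1 J2=1
PS@4,3 dof=2 J2 → L=6 J1=1 J2=2
add link → L=7 J1=1 J2=2
P@2,1 dof=1 J1 → L=7 J1=2 J2=2
R@3,5 dof=1 J1 → L=7 J1=3 J2=2
R@3,6 dof=1 J1 → L=7 J1=4 J2=2
M=3(L−1)−2J1−J2=3·6−2·4−2=8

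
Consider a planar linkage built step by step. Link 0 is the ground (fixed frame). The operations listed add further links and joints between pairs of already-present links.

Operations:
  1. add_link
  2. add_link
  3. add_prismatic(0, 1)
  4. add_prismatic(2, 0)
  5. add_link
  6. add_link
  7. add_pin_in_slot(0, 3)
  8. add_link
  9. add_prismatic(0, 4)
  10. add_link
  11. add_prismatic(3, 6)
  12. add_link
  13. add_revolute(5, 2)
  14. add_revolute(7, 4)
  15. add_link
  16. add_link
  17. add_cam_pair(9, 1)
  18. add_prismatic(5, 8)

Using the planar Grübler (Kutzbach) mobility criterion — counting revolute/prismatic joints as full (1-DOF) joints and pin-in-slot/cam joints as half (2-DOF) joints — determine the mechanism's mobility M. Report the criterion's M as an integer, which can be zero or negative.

ground; <1,0,0>
#1 <2,0,0>
#2 <3,0,0>
P:0↔1 J1 <3,1,0>
P:2↔0 J1 <3,2,0>
#3 <4,2,0>
#4 <5,2,0>
PS:0↔3 J2 <5,2,1>
#5 <6,2,1>
P:0↔4 J1 <6,3,1>
#6 <7,3,1>
P:3↔6 J1 <7,4,1>
#7 <8,4,1>
R:5↔2 J1 <8,5,1>
R:7↔4 J1 <8,6,1>
#8 <9,6,1>
#9 <10,6,1>
C:9↔1 J2 <10,6,2>
P:5↔8 J1 <10,7,2>
3×9 − 2×7 − 1×2 = 11

M = 11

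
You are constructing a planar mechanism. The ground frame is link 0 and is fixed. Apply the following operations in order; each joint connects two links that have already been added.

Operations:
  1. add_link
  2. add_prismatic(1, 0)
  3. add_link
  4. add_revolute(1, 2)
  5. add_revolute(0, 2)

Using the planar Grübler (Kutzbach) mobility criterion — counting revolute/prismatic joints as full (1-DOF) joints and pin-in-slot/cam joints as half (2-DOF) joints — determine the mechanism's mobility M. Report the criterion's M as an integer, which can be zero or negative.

(L,J1,J2)=(1,0,0); link0 fixed
link1: (2,0,0)
P 1-0 [J1]: (2,1,0)
link2: (3,1,0)
R 1-2 [J1]: (3,2,0)
R 0-2 [J1]: (3,3,0)
Grübler: 3·2 − 2·3 − 0 = 0

M = 0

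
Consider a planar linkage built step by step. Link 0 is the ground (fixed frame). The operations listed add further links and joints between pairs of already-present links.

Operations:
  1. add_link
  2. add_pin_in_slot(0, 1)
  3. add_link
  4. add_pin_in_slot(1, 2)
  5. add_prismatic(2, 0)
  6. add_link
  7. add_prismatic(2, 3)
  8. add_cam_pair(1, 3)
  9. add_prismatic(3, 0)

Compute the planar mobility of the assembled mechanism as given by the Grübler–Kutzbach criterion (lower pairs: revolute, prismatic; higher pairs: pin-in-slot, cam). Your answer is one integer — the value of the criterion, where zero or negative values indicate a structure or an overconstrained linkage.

M = 0

link 0 = ground. State L|J1|J2 = 1|0|0
+link1  2|0|0
PS(0,1) f=2→J2  2|0|1
+link2  3|0|1
PS(1,2) f=2→J2  3|0|2
P(2,0) f=1→J1  3|1|2
+link3  4|1|2
P(2,3) f=1→J1  4|2|2
C(1,3) f=2→J2  4|2|3
P(3,0) f=1→J1  4|3|3
M = 3(4−1)−2·3−3 = 9−6−3 = 0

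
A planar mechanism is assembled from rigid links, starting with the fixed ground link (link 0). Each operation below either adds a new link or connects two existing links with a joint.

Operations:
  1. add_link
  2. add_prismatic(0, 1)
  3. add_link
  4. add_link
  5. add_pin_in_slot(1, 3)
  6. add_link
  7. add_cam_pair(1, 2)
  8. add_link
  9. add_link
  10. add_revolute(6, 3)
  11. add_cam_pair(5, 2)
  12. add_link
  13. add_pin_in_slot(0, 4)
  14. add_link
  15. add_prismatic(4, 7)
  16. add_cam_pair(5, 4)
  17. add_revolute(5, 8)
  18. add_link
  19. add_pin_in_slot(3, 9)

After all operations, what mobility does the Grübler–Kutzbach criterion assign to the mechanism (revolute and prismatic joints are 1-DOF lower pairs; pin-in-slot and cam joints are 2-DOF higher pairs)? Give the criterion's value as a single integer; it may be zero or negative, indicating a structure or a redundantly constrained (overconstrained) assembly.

M = 13

(L,J1,J2)=(1,0,0); link0 fixed
link1: (2,0,0)
P 0-1 [J1]: (2,1,0)
link2: (3,1,0)
link3: (4,1,0)
PS 1-3 [J2]: (4,1,1)
link4: (5,1,1)
C 1-2 [J2]: (5,1,2)
link5: (6,1,2)
link6: (7,1,2)
R 6-3 [J1]: (7,2,2)
C 5-2 [J2]: (7,2,3)
link7: (8,2,3)
PS 0-4 [J2]: (8,2,4)
link8: (9,2,4)
P 4-7 [J1]: (9,3,4)
C 5-4 [J2]: (9,3,5)
R 5-8 [J1]: (9,4,5)
link9: (10,4,5)
PS 3-9 [J2]: (10,4,6)
Grübler: 3·9 − 2·4 − 6 = 13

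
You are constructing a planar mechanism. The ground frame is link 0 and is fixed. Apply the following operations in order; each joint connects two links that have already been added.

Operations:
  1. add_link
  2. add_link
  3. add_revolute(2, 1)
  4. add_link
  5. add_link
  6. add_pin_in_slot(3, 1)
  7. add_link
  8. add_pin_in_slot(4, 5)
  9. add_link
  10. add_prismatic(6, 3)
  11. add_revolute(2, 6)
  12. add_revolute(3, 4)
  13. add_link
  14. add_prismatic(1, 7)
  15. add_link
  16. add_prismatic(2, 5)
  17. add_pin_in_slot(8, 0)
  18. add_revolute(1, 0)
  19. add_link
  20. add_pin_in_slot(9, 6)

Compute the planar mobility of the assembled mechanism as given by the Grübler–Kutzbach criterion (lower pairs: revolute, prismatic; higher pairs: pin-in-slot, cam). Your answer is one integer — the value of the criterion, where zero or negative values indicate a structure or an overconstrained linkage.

ground; <1,0,0>
#1 <2,0,0>
#2 <3,0,0>
R:2↔1 J1 <3,1,0>
#3 <4,1,0>
#4 <5,1,0>
PS:3↔1 J2 <5,1,1>
#5 <6,1,1>
PS:4↔5 J2 <6,1,2>
#6 <7,1,2>
P:6↔3 J1 <7,2,2>
R:2↔6 J1 <7,3,2>
R:3↔4 J1 <7,4,2>
#7 <8,4,2>
P:1↔7 J1 <8,5,2>
#8 <9,5,2>
P:2↔5 J1 <9,6,2>
PS:8↔0 J2 <9,6,3>
R:1↔0 J1 <9,7,3>
#9 <10,7,3>
PS:9↔6 J2 <10,7,4>
3×9 − 2×7 − 1×4 = 9

M = 9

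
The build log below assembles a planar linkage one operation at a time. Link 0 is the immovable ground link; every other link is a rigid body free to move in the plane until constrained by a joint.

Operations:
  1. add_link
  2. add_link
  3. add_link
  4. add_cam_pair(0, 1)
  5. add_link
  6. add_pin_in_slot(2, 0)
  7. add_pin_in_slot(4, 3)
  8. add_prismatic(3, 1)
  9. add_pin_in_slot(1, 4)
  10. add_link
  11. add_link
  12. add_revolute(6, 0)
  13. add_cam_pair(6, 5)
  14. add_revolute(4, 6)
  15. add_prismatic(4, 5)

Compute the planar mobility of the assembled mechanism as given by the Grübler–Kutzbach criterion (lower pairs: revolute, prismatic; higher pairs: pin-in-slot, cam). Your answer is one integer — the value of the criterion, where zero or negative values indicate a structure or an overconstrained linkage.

M = 5

L=1 J1=0 J2=0
add link → L=2 J1=0 J2=0
add link → L=3 J1=0 J2=0
add link → L=4 J1=0 J2=0
C@0,1 dof=2 J2 → L=4 J1=0 J2=1
add link → L=5 J1=0 J2=1
PS@2,0 dof=2 J2 → L=5 J1=0 J2=2
PS@4,3 dof=2 J2 → L=5 J1=0 J2=3
P@3,1 dof=1 J1 → L=5 J1=1 J2=3
PS@1,4 dof=2 J2 → L=5 J1=1 J2=4
add link → L=6 J1=1 J2=4
add link → L=7 J1=1 J2=4
R@6,0 dof=1 J1 → L=7 J1=2 J2=4
C@6,5 dof=2 J2 → L=7 J1=2 J2=5
R@4,6 dof=1 J1 → L=7 J1=3 J2=5
P@4,5 dof=1 J1 → L=7 J1=4 J2=5
M=3(L−1)−2J1−J2=3·6−2·4−5=5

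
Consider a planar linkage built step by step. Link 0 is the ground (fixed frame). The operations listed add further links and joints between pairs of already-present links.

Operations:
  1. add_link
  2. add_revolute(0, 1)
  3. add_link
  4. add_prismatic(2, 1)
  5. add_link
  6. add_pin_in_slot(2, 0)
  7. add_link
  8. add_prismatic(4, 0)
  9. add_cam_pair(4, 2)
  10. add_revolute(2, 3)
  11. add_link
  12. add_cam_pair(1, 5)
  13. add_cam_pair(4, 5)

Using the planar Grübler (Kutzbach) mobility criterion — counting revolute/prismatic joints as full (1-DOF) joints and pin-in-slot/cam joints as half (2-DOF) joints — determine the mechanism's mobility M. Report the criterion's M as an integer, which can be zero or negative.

M = 3

ground; <1,0,0>
#1 <2,0,0>
R:0↔1 J1 <2,1,0>
#2 <3,1,0>
P:2↔1 J1 <3,2,0>
#3 <4,2,0>
PS:2↔0 J2 <4,2,1>
#4 <5,2,1>
P:4↔0 J1 <5,3,1>
C:4↔2 J2 <5,3,2>
R:2↔3 J1 <5,4,2>
#5 <6,4,2>
C:1↔5 J2 <6,4,3>
C:4↔5 J2 <6,4,4>
3×5 − 2×4 − 1×4 = 3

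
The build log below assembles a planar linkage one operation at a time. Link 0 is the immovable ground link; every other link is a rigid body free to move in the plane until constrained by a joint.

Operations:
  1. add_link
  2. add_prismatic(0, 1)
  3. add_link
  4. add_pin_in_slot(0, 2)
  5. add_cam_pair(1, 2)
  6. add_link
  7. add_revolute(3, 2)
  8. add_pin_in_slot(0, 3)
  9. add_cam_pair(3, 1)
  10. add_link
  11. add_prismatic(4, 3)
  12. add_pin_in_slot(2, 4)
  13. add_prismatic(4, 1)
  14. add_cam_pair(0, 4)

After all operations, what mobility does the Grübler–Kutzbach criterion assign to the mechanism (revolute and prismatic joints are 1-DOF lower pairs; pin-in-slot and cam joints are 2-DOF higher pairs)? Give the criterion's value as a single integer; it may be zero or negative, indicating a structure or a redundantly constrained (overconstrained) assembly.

M = -2

ground; <1,0,0>
#1 <2,0,0>
P:0↔1 J1 <2,1,0>
#2 <3,1,0>
PS:0↔2 J2 <3,1,1>
C:1↔2 J2 <3,1,2>
#3 <4,1,2>
R:3↔2 J1 <4,2,2>
PS:0↔3 J2 <4,2,3>
C:3↔1 J2 <4,2,4>
#4 <5,2,4>
P:4↔3 J1 <5,3,4>
PS:2↔4 J2 <5,3,5>
P:4↔1 J1 <5,4,5>
C:0↔4 J2 <5,4,6>
3×4 − 2×4 − 1×6 = -2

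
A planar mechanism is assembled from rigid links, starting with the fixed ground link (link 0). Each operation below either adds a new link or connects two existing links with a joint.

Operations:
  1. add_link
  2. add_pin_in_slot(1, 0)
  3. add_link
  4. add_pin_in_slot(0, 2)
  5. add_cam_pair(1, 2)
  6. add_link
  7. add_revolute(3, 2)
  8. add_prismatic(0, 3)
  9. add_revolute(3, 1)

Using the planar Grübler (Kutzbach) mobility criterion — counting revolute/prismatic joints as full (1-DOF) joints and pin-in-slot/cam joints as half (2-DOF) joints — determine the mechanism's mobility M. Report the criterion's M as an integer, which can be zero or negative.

L=1 J1=0 J2=0
add link → L=2 J1=0 J2=0
PS@1,0 dof=2 J2 → L=2 J1=0 J2=1
add link → L=3 J1=0 J2=1
PS@0,2 dof=2 J2 → L=3 J1=0 J2=2
C@1,2 dof=2 J2 → L=3 J1=0 J2=3
add link → L=4 J1=0 J2=3
R@3,2 dof=1 J1 → L=4 J1=1 J2=3
P@0,3 dof=1 J1 → L=4 J1=2 J2=3
R@3,1 dof=1 J1 → L=4 J1=3 J2=3
M=3(L−1)−2J1−J2=3·3−2·3−3=0

M = 0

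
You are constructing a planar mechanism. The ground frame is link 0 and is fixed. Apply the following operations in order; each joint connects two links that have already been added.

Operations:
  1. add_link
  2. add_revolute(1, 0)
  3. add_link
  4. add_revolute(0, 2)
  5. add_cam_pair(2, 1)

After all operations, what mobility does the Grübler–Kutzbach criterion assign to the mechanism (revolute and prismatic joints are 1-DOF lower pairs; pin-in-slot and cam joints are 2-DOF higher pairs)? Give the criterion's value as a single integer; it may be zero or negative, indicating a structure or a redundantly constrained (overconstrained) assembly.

[1;0;0] (link 0 is ground)
L+ [2;0;0]
R(1,0)∈J1 [2;1;0]
L+ [3;1;0]
R(0,2)∈J1 [3;2;0]
C(2,1)∈J2 [3;2;1]
mobility = 6 − 4 − 1 = 1

M = 1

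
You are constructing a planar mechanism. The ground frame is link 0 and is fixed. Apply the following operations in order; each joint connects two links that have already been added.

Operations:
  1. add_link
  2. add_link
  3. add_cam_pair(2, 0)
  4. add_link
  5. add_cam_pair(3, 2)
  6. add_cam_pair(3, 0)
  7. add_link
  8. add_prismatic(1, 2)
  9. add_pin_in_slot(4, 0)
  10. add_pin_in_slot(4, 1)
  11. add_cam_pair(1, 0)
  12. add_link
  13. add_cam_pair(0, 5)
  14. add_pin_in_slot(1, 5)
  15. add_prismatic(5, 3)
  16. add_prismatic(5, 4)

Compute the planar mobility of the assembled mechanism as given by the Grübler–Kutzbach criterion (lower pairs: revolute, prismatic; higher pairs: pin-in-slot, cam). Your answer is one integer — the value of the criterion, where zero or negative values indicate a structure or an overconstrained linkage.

(L,J1,J2)=(1,0,0); link0 fixed
link1: (2,0,0)
link2: (3,0,0)
C 2-0 [J2]: (3,0,1)
link3: (4,0,1)
C 3-2 [J2]: (4,0,2)
C 3-0 [J2]: (4,0,3)
link4: (5,0,3)
P 1-2 [J1]: (5,1,3)
PS 4-0 [J2]: (5,1,4)
PS 4-1 [J2]: (5,1,5)
C 1-0 [J2]: (5,1,6)
link5: (6,1,6)
C 0-5 [J2]: (6,1,7)
PS 1-5 [J2]: (6,1,8)
P 5-3 [J1]: (6,2,8)
P 5-4 [J1]: (6,3,8)
Grübler: 3·5 − 2·3 − 8 = 1

M = 1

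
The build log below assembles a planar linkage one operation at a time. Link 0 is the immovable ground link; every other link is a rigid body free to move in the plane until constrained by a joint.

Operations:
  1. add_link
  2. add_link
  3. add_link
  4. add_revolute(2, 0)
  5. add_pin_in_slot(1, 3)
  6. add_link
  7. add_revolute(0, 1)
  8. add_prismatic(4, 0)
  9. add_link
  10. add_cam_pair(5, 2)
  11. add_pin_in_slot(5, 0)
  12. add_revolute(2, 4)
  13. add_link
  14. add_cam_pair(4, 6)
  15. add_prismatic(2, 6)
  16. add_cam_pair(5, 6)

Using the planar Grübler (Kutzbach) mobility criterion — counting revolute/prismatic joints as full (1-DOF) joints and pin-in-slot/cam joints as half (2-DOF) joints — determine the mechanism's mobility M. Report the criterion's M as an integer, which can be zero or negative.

M = 3

L=1 J1=0 J2=0
add link → L=2 J1=0 J2=0
add link → L=3 J1=0 J2=0
add link → L=4 J1=0 J2=0
R@2,0 dof=1 J1 → L=4 J1=1 J2=0
PS@1,3 dof=2 J2 → L=4 J1=1 J2=1
add link → L=5 J1=1 J2=1
R@0,1 dof=1 J1 → L=5 J1=2 J2=1
P@4,0 dof=1 J1 → L=5 J1=3 J2=1
add link → L=6 J1=3 J2=1
C@5,2 dof=2 J2 → L=6 J1=3 J2=2
PS@5,0 dof=2 J2 → L=6 J1=3 J2=3
R@2,4 dof=1 J1 → L=6 J1=4 J2=3
add link → L=7 J1=4 J2=3
C@4,6 dof=2 J2 → L=7 J1=4 J2=4
P@2,6 dof=1 J1 → L=7 J1=5 J2=4
C@5,6 dof=2 J2 → L=7 J1=5 J2=5
M=3(L−1)−2J1−J2=3·6−2·5−5=3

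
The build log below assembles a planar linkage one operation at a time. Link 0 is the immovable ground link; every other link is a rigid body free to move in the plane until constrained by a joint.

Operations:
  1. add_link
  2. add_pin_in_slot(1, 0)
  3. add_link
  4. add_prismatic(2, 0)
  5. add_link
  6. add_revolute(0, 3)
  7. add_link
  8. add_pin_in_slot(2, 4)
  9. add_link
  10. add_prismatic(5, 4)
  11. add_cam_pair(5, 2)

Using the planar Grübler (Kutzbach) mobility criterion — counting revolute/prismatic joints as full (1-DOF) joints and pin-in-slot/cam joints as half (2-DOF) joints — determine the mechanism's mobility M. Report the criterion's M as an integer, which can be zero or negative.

link 0 = ground. State L|J1|J2 = 1|0|0
+link1  2|0|0
PS(1,0) f=2→J2  2|0|1
+link2  3|0|1
P(2,0) f=1→J1  3|1|1
+link3  4|1|1
R(0,3) f=1→J1  4|2|1
+link4  5|2|1
PS(2,4) f=2→J2  5|2|2
+link5  6|2|2
P(5,4) f=1→J1  6|3|2
C(5,2) f=2→J2  6|3|3
M = 3(6−1)−2·3−3 = 15−6−3 = 6

M = 6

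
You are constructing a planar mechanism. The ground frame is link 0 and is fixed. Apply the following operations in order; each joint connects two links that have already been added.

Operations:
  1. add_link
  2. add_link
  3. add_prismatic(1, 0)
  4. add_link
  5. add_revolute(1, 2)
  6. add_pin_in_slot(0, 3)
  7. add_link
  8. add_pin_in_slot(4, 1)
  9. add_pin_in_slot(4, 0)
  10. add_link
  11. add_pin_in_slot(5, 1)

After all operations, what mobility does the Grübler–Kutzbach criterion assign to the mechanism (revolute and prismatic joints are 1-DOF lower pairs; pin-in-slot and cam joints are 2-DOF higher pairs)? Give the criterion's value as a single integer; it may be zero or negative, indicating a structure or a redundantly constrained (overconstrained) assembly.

M = 7

(L,J1,J2)=(1,0,0); link0 fixed
link1: (2,0,0)
link2: (3,0,0)
P 1-0 [J1]: (3,1,0)
link3: (4,1,0)
R 1-2 [J1]: (4,2,0)
PS 0-3 [J2]: (4,2,1)
link4: (5,2,1)
PS 4-1 [J2]: (5,2,2)
PS 4-0 [J2]: (5,2,3)
link5: (6,2,3)
PS 5-1 [J2]: (6,2,4)
Grübler: 3·5 − 2·2 − 4 = 7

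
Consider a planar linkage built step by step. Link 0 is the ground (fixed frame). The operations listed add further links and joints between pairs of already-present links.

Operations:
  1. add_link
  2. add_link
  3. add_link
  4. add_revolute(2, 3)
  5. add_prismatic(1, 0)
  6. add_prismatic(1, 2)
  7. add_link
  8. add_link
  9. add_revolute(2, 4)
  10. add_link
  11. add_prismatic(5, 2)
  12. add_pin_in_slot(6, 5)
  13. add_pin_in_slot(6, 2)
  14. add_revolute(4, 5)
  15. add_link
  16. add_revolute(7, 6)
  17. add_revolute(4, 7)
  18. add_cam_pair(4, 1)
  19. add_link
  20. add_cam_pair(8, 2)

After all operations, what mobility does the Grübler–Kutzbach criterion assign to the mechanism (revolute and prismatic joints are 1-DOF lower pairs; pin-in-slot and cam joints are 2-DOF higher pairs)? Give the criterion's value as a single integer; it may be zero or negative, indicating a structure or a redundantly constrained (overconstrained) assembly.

link 0 = ground. State L|J1|J2 = 1|0|0
+link1  2|0|0
+link2  3|0|0
+link3  4|0|0
R(2,3) f=1→J1  4|1|0
P(1,0) f=1→J1  4|2|0
P(1,2) f=1→J1  4|3|0
+link4  5|3|0
+link5  6|3|0
R(2,4) f=1→J1  6|4|0
+link6  7|4|0
P(5,2) f=1→J1  7|5|0
PS(6,5) f=2→J2  7|5|1
PS(6,2) f=2→J2  7|5|2
R(4,5) f=1→J1  7|6|2
+link7  8|6|2
R(7,6) f=1→J1  8|7|2
R(4,7) f=1→J1  8|8|2
C(4,1) f=2→J2  8|8|3
+link8  9|8|3
C(8,2) f=2→J2  9|8|4
M = 3(9−1)−2·8−4 = 24−16−4 = 4

M = 4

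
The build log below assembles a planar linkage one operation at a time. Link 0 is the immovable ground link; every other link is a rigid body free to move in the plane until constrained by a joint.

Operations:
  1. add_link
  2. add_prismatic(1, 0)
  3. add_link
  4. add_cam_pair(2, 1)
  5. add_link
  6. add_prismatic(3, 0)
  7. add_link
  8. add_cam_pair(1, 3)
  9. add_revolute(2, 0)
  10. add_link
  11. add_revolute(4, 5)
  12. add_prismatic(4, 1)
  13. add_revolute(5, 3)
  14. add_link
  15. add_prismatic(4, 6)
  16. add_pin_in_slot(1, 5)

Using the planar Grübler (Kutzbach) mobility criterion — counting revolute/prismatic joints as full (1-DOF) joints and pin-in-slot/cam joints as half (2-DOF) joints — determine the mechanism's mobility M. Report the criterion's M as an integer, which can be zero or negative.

L=1 J1=0 J2=0
add link → L=2 J1=0 J2=0
P@1,0 dof=1 J1 → L=2 J1=1 J2=0
add link → L=3 J1=1 J2=0
C@2,1 dof=2 J2 → L=3 J1=1 J2=1
add link → L=4 J1=1 J2=1
P@3,0 dof=1 J1 → L=4 J1=2 J2=1
add link → L=5 J1=2 J2=1
C@1,3 dof=2 J2 → L=5 J1=2 J2=2
R@2,0 dof=1 J1 → L=5 J1=3 J2=2
add link → L=6 J1=3 J2=2
R@4,5 dof=1 J1 → L=6 J1=4 J2=2
P@4,1 dof=1 J1 → L=6 J1=5 J2=2
R@5,3 dof=1 J1 → L=6 J1=6 J2=2
add link → L=7 J1=6 J2=2
P@4,6 dof=1 J1 → L=7 J1=7 J2=2
PS@1,5 dof=2 J2 → L=7 J1=7 J2=3
M=3(L−1)−2J1−J2=3·6−2·7−3=1

M = 1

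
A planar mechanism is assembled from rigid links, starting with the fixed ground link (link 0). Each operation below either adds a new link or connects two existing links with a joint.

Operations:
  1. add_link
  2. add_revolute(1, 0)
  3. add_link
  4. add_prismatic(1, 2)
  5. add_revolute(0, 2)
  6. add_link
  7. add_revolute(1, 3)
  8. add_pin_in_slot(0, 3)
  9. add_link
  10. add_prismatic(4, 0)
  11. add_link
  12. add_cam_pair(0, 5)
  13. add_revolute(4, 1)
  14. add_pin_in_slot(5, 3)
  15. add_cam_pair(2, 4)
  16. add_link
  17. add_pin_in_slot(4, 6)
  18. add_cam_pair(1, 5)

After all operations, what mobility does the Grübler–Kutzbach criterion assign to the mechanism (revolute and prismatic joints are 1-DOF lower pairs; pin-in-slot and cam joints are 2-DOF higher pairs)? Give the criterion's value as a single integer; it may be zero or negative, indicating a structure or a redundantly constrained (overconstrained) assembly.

[1;0;0] (link 0 is ground)
L+ [2;0;0]
R(1,0)∈J1 [2;1;0]
L+ [3;1;0]
P(1,2)∈J1 [3;2;0]
R(0,2)∈J1 [3;3;0]
L+ [4;3;0]
R(1,3)∈J1 [4;4;0]
PS(0,3)∈J2 [4;4;1]
L+ [5;4;1]
P(4,0)∈J1 [5;5;1]
L+ [6;5;1]
C(0,5)∈J2 [6;5;2]
R(4,1)∈J1 [6;6;2]
PS(5,3)∈J2 [6;6;3]
C(2,4)∈J2 [6;6;4]
L+ [7;6;4]
PS(4,6)∈J2 [7;6;5]
C(1,5)∈J2 [7;6;6]
mobility = 18 − 12 − 6 = 0

M = 0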